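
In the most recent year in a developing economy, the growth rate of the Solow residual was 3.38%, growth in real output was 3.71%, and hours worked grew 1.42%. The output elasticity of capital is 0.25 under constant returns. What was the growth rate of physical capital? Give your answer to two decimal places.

Labor's share = 1 − 0.25 = 0.75.
gY = gA + 0.75×1.42 + 0.25×g.
0.25×g = 3.71 − 3.38 − 1.065 = -0.735.
g = -0.735 / 0.25 = -2.94%.

-2.94%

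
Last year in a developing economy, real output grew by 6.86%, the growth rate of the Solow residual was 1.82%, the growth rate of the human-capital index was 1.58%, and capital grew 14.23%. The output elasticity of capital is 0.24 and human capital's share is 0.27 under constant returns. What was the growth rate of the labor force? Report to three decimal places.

The labor force grew 2.445%.

Labor's share = 1 − 0.24 − 0.27 = 0.49.
gY = gA + 0.24×14.23 + 0.27×1.58 + 0.49×g.
0.49×g = 6.86 − 1.82 − 3.8418 = 1.1982.
g = 1.1982 / 0.49 = 2.44531%.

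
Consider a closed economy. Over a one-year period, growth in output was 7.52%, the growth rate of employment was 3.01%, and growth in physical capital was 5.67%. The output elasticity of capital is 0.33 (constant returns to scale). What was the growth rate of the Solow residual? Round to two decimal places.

Labor's share = 1 − 0.33 = 0.67.
Physical capital: 0.33 × 5.67 = 1.8711 pp.
Employment: 0.67 × 3.01 = 2.0167 pp.
TFP growth = 7.52 − 3.8878 = 3.6322%.

3.63%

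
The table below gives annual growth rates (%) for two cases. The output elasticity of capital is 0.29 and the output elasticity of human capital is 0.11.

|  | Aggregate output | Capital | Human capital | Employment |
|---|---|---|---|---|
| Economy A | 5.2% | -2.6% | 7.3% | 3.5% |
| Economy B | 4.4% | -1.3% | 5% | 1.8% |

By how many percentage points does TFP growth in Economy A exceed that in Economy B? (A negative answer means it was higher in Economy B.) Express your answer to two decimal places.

-0.10 percentage points

Labor's share = 1 − 0.29 − 0.11 = 0.6.
Economy A: TFP = 5.2 + 0.754 − 0.803 − 2.1 = 3.051%.
Economy B: TFP = 4.4 + 0.377 − 0.55 − 1.08 = 3.147%.
Difference = 3.051 − (3.147) = -0.096 pp.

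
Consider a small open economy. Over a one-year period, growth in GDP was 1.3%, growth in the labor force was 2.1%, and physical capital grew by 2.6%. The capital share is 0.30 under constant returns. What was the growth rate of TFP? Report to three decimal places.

Labor's share = 1 − 0.3 = 0.7.
Physical capital: 0.3 × 2.6 = 0.78 pp.
The labor force: 0.7 × 2.1 = 1.47 pp.
TFP growth = 1.3 − 2.25 = -0.95%.

-0.950%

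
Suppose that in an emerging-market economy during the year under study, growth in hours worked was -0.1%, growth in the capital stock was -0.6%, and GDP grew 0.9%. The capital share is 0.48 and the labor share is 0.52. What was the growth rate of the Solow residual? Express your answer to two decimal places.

The Solow residual grew 1.24%.

Labor's share = 1 − 0.48 = 0.52.
The capital stock: 0.48 × (-0.6) = -0.288 pp.
Hours worked: 0.52 × (-0.1) = -0.052 pp.
TFP growth = 0.9 + 0.34 = 1.24%.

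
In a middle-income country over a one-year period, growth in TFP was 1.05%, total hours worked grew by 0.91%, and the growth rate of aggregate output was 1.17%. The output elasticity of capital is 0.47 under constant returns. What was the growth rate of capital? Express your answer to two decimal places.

-0.77%

Labor's share = 1 − 0.47 = 0.53.
gY = gA + 0.53×0.91 + 0.47×g.
0.47×g = 1.17 − 1.05 − 0.4823 = -0.3623.
g = -0.3623 / 0.47 = -0.7709%.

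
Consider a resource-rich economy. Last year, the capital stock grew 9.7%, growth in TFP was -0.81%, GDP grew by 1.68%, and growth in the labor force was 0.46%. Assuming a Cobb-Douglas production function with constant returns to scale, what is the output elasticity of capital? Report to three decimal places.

The output elasticity of capital is 0.220.

gY = gA + α·gK + (1−α)·gL, so gY − gA − gL = α(gK − gL).
1.68 + 0.81 − 0.46 = α × (9.7 − 0.46).
2.03 = 9.24 α, so α = 0.2197.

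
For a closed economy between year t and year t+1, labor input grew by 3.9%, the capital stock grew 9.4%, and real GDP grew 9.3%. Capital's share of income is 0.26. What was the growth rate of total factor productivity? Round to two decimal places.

3.97%

Labor's share = 1 − 0.26 = 0.74.
The capital stock: 0.26 × 9.4 = 2.444 pp.
Labor input: 0.74 × 3.9 = 2.886 pp.
TFP growth = 9.3 − 5.33 = 3.97%.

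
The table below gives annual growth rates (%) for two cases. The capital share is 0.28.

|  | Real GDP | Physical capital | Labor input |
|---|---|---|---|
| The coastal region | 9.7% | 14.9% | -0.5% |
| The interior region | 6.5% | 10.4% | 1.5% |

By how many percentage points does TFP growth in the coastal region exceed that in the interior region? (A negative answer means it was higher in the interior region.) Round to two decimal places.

3.38 percentage points

Labor's share = 1 − 0.28 = 0.72.
The coastal region: TFP = 9.7 − 4.172 + 0.36 = 5.888%.
The interior region: TFP = 6.5 − 2.912 − 1.08 = 2.508%.
Difference = 5.888 − (2.508) = 3.38 pp.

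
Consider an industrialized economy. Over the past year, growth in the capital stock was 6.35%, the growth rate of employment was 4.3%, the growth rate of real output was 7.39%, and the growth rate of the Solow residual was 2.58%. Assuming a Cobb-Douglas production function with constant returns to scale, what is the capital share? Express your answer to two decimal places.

α = 0.25

gY = gA + α·gK + (1−α)·gL, so gY − gA − gL = α(gK − gL).
7.39 − 2.58 − 4.3 = α × (6.35 − 4.3).
0.51 = 2.05 α, so α = 0.2488.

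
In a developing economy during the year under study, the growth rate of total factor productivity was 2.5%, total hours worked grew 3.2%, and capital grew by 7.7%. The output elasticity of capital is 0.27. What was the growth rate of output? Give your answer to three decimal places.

6.915%

Labor's share = 1 − 0.27 = 0.73.
Capital: 0.27 × 7.7 = 2.079 pp.
Total hours worked: 0.73 × 3.2 = 2.336 pp.
Output growth = 2.5 + 4.415 = 6.915%.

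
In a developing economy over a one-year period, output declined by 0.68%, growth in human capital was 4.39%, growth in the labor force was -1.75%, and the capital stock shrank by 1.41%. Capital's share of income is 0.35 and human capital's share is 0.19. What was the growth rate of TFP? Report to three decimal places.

Labor's share = 1 − 0.35 − 0.19 = 0.46.
The capital stock: 0.35 × (-1.41) = -0.4935 pp.
Human capital: 0.19 × 4.39 = 0.8341 pp.
The labor force: 0.46 × (-1.75) = -0.805 pp.
TFP growth = -0.68 + 0.4644 = -0.2156%.

-0.216%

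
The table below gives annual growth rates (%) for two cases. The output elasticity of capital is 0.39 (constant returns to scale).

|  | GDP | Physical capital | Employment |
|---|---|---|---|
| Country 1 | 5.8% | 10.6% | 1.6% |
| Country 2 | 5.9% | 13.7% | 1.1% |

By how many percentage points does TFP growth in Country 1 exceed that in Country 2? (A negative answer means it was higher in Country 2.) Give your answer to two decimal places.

Labor's share = 1 − 0.39 = 0.61.
Country 1: TFP = 5.8 − 4.134 − 0.976 = 0.69%.
Country 2: TFP = 5.9 − 5.343 − 0.671 = -0.114%.
Difference = 0.69 − (-0.114) = 0.804 pp.

0.80 percentage points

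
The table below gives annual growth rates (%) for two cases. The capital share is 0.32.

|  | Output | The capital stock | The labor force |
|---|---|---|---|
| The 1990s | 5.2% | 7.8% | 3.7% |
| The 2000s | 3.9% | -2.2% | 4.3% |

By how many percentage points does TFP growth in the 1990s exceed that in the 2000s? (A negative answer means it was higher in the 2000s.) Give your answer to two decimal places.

Labor's share = 1 − 0.32 = 0.68.
The 1990s: TFP = 5.2 − 2.496 − 2.516 = 0.188%.
The 2000s: TFP = 3.9 + 0.704 − 2.924 = 1.68%.
Difference = 0.188 − (1.68) = -1.492 pp.

-1.49 percentage points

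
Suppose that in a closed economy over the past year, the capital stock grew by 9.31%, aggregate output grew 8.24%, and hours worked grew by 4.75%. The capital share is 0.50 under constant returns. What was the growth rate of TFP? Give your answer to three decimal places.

Labor's share = 1 − 0.5 = 0.5.
The capital stock: 0.5 × 9.31 = 4.655 pp.
Hours worked: 0.5 × 4.75 = 2.375 pp.
TFP growth = 8.24 − 7.03 = 1.21%.

1.210%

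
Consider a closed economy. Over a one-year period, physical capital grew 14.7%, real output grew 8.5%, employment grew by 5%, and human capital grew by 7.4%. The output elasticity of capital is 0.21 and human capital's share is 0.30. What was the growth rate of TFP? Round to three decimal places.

Labor's share = 1 − 0.21 − 0.3 = 0.49.
Physical capital: 0.21 × 14.7 = 3.087 pp.
Human capital: 0.3 × 7.4 = 2.22 pp.
Employment: 0.49 × 5 = 2.45 pp.
TFP growth = 8.5 − 7.757 = 0.743%.

0.743%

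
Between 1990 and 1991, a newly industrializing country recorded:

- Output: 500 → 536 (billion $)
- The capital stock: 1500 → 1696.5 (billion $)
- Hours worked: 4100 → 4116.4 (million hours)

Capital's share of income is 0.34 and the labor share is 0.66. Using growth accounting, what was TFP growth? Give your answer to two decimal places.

Output growth = (536 − 500) / 500 = 7.2%.
The capital stock growth = (1696.5 − 1500) / 1500 = 13.1%.
Hours worked growth = (4116.4 − 4100) / 4100 = 0.4%.
Labor's share = 1 − 0.34 = 0.66.
The capital stock: 0.34 × 13.1 = 4.454 pp.
Hours worked: 0.66 × 0.4 = 0.264 pp.
TFP growth = 7.2 − 4.718 = 2.482%.

TFP growth was 2.48%.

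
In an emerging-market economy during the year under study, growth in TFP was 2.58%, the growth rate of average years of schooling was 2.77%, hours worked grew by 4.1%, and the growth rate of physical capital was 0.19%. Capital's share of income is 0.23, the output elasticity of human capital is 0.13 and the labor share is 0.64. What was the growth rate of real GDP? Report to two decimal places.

Labor's share = 1 − 0.23 − 0.13 = 0.64.
Physical capital: 0.23 × 0.19 = 0.0437 pp.
Average years of schooling: 0.13 × 2.77 = 0.3601 pp.
Hours worked: 0.64 × 4.1 = 2.624 pp.
Output growth = 2.58 + 3.0278 = 5.6078%.

5.61%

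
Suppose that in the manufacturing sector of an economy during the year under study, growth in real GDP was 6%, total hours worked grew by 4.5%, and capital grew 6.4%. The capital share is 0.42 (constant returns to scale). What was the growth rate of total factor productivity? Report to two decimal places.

0.70%

Labor's share = 1 − 0.42 = 0.58.
Capital: 0.42 × 6.4 = 2.688 pp.
Total hours worked: 0.58 × 4.5 = 2.61 pp.
TFP growth = 6 − 5.298 = 0.702%.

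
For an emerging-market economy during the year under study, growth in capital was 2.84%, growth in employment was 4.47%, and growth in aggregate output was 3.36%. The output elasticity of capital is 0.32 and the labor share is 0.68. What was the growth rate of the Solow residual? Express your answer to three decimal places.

Labor's share = 1 − 0.32 = 0.68.
Capital: 0.32 × 2.84 = 0.9088 pp.
Employment: 0.68 × 4.47 = 3.0396 pp.
TFP growth = 3.36 − 3.9484 = -0.5884%.

-0.588%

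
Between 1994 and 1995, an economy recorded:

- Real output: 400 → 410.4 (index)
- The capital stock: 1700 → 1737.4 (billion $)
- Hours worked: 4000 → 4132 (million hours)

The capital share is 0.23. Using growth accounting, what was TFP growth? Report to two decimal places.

Real output growth = (410.4 − 400) / 400 = 2.6%.
The capital stock growth = (1737.4 − 1700) / 1700 = 2.2%.
Hours worked growth = (4132 − 4000) / 4000 = 3.3%.
Labor's share = 1 − 0.23 = 0.77.
The capital stock: 0.23 × 2.2 = 0.506 pp.
Hours worked: 0.77 × 3.3 = 2.541 pp.
TFP growth = 2.6 − 3.047 = -0.447%.

-0.45%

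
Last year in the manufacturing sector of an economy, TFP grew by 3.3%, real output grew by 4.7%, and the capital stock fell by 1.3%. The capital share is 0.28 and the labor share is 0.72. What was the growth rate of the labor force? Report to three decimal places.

Labor's share = 1 − 0.28 = 0.72.
gY = gA + 0.28×(-1.3) + 0.72×g.
0.72×g = 4.7 − 3.3 + 0.364 = 1.764.
g = 1.764 / 0.72 = 2.45%.

The labor force grew 2.450%.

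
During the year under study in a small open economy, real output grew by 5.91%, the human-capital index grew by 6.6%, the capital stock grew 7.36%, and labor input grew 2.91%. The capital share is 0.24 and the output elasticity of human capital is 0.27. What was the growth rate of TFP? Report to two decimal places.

TFP growth was 0.94%.

Labor's share = 1 − 0.24 − 0.27 = 0.49.
The capital stock: 0.24 × 7.36 = 1.7664 pp.
The human-capital index: 0.27 × 6.6 = 1.782 pp.
Labor input: 0.49 × 2.91 = 1.4259 pp.
TFP growth = 5.91 − 4.9743 = 0.9357%.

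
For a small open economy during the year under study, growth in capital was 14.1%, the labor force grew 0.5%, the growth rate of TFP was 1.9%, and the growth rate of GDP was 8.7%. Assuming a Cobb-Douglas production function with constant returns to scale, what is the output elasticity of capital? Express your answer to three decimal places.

0.463

gY = gA + α·gK + (1−α)·gL, so gY − gA − gL = α(gK − gL).
8.7 − 1.9 − 0.5 = α × (14.1 − 0.5).
6.3 = 13.6 α, so α = 0.46324.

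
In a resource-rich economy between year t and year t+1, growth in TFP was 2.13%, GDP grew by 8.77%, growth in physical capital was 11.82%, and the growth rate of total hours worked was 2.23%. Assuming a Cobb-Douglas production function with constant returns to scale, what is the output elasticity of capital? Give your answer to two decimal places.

gY = gA + α·gK + (1−α)·gL, so gY − gA − gL = α(gK − gL).
8.77 − 2.13 − 2.23 = α × (11.82 − 2.23).
4.41 = 9.59 α, so α = 0.4599.

α = 0.46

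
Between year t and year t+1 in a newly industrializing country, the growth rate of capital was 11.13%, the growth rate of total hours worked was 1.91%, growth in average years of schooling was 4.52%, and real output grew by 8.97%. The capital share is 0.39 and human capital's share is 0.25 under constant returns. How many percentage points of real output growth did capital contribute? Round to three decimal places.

Contribution = share × growth = 0.39 × 11.13 = 4.3407 pp.

4.341 pp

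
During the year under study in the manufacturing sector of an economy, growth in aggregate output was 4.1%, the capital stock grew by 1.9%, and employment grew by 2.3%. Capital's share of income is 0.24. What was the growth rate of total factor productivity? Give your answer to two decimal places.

Labor's share = 1 − 0.24 = 0.76.
The capital stock: 0.24 × 1.9 = 0.456 pp.
Employment: 0.76 × 2.3 = 1.748 pp.
TFP growth = 4.1 − 2.204 = 1.896%.

Total factor productivity grew 1.90%.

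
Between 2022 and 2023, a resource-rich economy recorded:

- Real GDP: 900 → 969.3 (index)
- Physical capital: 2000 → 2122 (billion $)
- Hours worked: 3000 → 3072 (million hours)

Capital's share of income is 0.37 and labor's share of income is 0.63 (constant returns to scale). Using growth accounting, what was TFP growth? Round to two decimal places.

3.93%

Real GDP growth = (969.3 − 900) / 900 = 7.7%.
Physical capital growth = (2122 − 2000) / 2000 = 6.1%.
Hours worked growth = (3072 − 3000) / 3000 = 2.4%.
Labor's share = 1 − 0.37 = 0.63.
Physical capital: 0.37 × 6.1 = 2.257 pp.
Hours worked: 0.63 × 2.4 = 1.512 pp.
TFP growth = 7.7 − 3.769 = 3.931%.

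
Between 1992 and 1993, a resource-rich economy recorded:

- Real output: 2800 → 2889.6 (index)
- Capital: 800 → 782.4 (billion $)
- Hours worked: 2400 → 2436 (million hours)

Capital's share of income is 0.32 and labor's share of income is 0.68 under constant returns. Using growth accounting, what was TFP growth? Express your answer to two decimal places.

TFP growth was 2.88%.

Real output growth = (2889.6 − 2800) / 2800 = 3.2%.
Capital growth = (782.4 − 800) / 800 = -2.2%.
Hours worked growth = (2436 − 2400) / 2400 = 1.5%.
Labor's share = 1 − 0.32 = 0.68.
Capital: 0.32 × (-2.2) = -0.704 pp.
Hours worked: 0.68 × 1.5 = 1.02 pp.
TFP growth = 3.2 − 0.316 = 2.884%.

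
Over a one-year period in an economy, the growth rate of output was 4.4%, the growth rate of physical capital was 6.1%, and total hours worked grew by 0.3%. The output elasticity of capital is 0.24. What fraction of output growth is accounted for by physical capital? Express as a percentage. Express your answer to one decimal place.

33.3%

Physical capital contributed 0.24 × 6.1 = 1.464 pp.
Share of growth = 1.464 / 4.4 × 100 = 33.273%.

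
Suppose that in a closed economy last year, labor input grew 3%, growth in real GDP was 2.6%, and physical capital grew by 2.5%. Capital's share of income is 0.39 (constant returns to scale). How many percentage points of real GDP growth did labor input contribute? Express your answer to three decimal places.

Labor's share = 1 − 0.39 = 0.61.
Contribution = share × growth = 0.61 × 3 = 1.83 pp.

1.830 pp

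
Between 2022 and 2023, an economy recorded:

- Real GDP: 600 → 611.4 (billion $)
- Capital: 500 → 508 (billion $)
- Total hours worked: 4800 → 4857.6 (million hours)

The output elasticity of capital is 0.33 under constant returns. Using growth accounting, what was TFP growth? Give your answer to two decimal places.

Real GDP growth = (611.4 − 600) / 600 = 1.9%.
Capital growth = (508 − 500) / 500 = 1.6%.
Total hours worked growth = (4857.6 − 4800) / 4800 = 1.2%.
Labor's share = 1 − 0.33 = 0.67.
Capital: 0.33 × 1.6 = 0.528 pp.
Total hours worked: 0.67 × 1.2 = 0.804 pp.
TFP growth = 1.9 − 1.332 = 0.568%.

0.57%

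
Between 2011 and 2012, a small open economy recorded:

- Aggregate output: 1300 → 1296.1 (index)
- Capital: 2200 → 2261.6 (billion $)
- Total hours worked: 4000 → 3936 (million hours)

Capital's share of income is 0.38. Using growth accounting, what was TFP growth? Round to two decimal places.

-0.37%

Aggregate output growth = (1296.1 − 1300) / 1300 = -0.3%.
Capital growth = (2261.6 − 2200) / 2200 = 2.8%.
Total hours worked growth = (3936 − 4000) / 4000 = -1.6%.
Labor's share = 1 − 0.38 = 0.62.
Capital: 0.38 × 2.8 = 1.064 pp.
Total hours worked: 0.62 × (-1.6) = -0.992 pp.
TFP growth = -0.3 − 0.072 = -0.372%.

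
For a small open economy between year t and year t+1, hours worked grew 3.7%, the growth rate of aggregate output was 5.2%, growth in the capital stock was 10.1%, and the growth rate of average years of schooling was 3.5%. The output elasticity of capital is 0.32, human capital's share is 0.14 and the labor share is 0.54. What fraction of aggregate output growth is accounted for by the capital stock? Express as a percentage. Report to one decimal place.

The capital stock contributed 0.32 × 10.1 = 3.232 pp.
Share of growth = 3.232 / 5.2 × 100 = 62.154%.

62.2%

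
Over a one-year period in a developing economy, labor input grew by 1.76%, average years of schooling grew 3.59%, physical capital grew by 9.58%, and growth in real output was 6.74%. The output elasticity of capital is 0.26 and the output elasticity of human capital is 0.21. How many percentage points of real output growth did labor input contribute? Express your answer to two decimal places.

Labor's share = 1 − 0.26 − 0.21 = 0.53.
Contribution = share × growth = 0.53 × 1.76 = 0.9328 pp.

0.93 pp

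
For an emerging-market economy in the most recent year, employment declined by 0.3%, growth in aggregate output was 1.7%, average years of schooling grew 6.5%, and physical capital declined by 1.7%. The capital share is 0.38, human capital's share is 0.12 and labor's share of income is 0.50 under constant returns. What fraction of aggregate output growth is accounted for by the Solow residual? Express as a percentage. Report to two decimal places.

100.94%

Labor's share = 1 − 0.38 − 0.12 = 0.5.
Physical capital: 0.38 × (-1.7) = -0.646 pp.
Average years of schooling: 0.12 × 6.5 = 0.78 pp.
Employment: 0.5 × (-0.3) = -0.15 pp.
TFP growth = 1.7 + 0.016 = 1.716%.
TFP share of growth = 1.716 / 1.7 × 100 = 100.9412%.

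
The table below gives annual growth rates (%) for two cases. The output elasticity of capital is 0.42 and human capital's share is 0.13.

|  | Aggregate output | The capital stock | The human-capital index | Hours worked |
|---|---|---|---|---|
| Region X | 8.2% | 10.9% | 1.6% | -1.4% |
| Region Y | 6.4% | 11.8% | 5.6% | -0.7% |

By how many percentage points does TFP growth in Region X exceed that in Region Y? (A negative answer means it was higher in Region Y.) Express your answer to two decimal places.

3.01 percentage points

Labor's share = 1 − 0.42 − 0.13 = 0.45.
Region X: TFP = 8.2 − 4.578 − 0.208 + 0.63 = 4.044%.
Region Y: TFP = 6.4 − 4.956 − 0.728 + 0.315 = 1.031%.
Difference = 4.044 − (1.031) = 3.013 pp.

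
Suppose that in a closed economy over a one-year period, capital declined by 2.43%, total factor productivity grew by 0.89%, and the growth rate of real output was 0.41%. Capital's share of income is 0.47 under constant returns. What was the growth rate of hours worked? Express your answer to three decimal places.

Labor's share = 1 − 0.47 = 0.53.
gY = gA + 0.47×(-2.43) + 0.53×g.
0.53×g = 0.41 − 0.89 + 1.1421 = 0.6621.
g = 0.6621 / 0.53 = 1.24925%.

1.249%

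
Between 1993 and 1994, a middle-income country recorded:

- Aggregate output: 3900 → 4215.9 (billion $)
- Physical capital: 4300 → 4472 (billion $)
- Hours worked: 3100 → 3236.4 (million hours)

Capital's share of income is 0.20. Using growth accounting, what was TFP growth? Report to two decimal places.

3.78%

Aggregate output growth = (4215.9 − 3900) / 3900 = 8.1%.
Physical capital growth = (4472 − 4300) / 4300 = 4%.
Hours worked growth = (3236.4 − 3100) / 3100 = 4.4%.
Labor's share = 1 − 0.2 = 0.8.
Physical capital: 0.2 × 4 = 0.8 pp.
Hours worked: 0.8 × 4.4 = 3.52 pp.
TFP growth = 8.1 − 4.32 = 3.78%.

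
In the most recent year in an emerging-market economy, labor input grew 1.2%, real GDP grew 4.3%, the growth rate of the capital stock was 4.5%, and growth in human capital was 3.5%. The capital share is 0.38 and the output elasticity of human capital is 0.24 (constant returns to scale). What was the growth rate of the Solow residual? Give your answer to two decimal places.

Labor's share = 1 − 0.38 − 0.24 = 0.38.
The capital stock: 0.38 × 4.5 = 1.71 pp.
Human capital: 0.24 × 3.5 = 0.84 pp.
Labor input: 0.38 × 1.2 = 0.456 pp.
TFP growth = 4.3 − 3.006 = 1.294%.

1.29%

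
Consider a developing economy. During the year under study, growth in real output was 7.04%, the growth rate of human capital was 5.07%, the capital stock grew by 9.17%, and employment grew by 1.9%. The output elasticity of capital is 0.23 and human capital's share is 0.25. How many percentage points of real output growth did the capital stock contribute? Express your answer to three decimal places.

Contribution = share × growth = 0.23 × 9.17 = 2.1091 pp.

2.109 percentage points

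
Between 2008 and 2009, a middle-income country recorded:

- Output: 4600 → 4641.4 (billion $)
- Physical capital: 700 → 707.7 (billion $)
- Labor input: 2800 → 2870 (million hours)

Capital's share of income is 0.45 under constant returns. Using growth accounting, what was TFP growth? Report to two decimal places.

-0.97%

Output growth = (4641.4 − 4600) / 4600 = 0.9%.
Physical capital growth = (707.7 − 700) / 700 = 1.1%.
Labor input growth = (2870 − 2800) / 2800 = 2.5%.
Labor's share = 1 − 0.45 = 0.55.
Physical capital: 0.45 × 1.1 = 0.495 pp.
Labor input: 0.55 × 2.5 = 1.375 pp.
TFP growth = 0.9 − 1.87 = -0.97%.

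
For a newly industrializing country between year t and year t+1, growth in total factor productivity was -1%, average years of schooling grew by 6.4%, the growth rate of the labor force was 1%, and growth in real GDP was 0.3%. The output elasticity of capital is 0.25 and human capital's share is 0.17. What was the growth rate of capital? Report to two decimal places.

Labor's share = 1 − 0.25 − 0.17 = 0.58.
gY = gA + 0.17×6.4 + 0.58×1 + 0.25×g.
0.25×g = 0.3 + 1 − 1.668 = -0.368.
g = -0.368 / 0.25 = -1.472%.

-1.47%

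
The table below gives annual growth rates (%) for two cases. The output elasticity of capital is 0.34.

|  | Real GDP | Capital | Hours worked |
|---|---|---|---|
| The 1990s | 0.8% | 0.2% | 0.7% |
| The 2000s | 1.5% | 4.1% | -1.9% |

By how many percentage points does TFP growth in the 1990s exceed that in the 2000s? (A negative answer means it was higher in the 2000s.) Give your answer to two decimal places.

-1.09 percentage points

Labor's share = 1 − 0.34 = 0.66.
The 1990s: TFP = 0.8 − 0.068 − 0.462 = 0.27%.
The 2000s: TFP = 1.5 − 1.394 + 1.254 = 1.36%.
Difference = 0.27 − (1.36) = -1.09 pp.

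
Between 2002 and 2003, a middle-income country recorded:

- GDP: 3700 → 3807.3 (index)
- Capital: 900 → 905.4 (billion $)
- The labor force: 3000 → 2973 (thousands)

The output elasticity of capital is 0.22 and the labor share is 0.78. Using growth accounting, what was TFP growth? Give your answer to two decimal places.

GDP growth = (3807.3 − 3700) / 3700 = 2.9%.
Capital growth = (905.4 − 900) / 900 = 0.6%.
The labor force growth = (2973 − 3000) / 3000 = -0.9%.
Labor's share = 1 − 0.22 = 0.78.
Capital: 0.22 × 0.6 = 0.132 pp.
The labor force: 0.78 × (-0.9) = -0.702 pp.
TFP growth = 2.9 + 0.57 = 3.47%.

TFP grew 3.47%.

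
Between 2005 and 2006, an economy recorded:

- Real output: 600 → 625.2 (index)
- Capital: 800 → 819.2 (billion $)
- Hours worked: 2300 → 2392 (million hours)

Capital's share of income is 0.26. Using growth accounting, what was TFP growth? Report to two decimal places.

Real output growth = (625.2 − 600) / 600 = 4.2%.
Capital growth = (819.2 − 800) / 800 = 2.4%.
Hours worked growth = (2392 − 2300) / 2300 = 4%.
Labor's share = 1 − 0.26 = 0.74.
Capital: 0.26 × 2.4 = 0.624 pp.
Hours worked: 0.74 × 4 = 2.96 pp.
TFP growth = 4.2 − 3.584 = 0.616%.

TFP growth was 0.62%.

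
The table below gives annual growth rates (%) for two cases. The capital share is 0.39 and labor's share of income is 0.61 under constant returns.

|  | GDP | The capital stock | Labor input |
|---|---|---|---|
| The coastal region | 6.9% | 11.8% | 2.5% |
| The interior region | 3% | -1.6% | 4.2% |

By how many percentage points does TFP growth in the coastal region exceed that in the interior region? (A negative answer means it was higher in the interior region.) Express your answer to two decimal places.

-0.29 percentage points

Labor's share = 1 − 0.39 = 0.61.
The coastal region: TFP = 6.9 − 4.602 − 1.525 = 0.773%.
The interior region: TFP = 3 + 0.624 − 2.562 = 1.062%.
Difference = 0.773 − (1.062) = -0.289 pp.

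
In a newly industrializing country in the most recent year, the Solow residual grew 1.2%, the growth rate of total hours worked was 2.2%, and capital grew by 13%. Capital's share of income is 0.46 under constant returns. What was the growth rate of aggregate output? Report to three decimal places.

Labor's share = 1 − 0.46 = 0.54.
Capital: 0.46 × 13 = 5.98 pp.
Total hours worked: 0.54 × 2.2 = 1.188 pp.
Output growth = 1.2 + 7.168 = 8.368%.

Aggregate output grew 8.368%.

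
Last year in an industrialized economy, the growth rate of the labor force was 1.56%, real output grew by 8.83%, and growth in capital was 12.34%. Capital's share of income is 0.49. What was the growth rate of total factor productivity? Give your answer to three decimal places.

Labor's share = 1 − 0.49 = 0.51.
Capital: 0.49 × 12.34 = 6.0466 pp.
The labor force: 0.51 × 1.56 = 0.7956 pp.
TFP growth = 8.83 − 6.8422 = 1.9878%.

1.988%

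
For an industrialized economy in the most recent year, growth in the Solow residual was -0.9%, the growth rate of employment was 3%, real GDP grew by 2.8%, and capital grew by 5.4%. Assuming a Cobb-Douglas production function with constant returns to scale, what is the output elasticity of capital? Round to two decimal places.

α = 0.29

gY = gA + α·gK + (1−α)·gL, so gY − gA − gL = α(gK − gL).
2.8 + 0.9 − 3 = α × (5.4 − 3).
0.7 = 2.4 α, so α = 0.2917.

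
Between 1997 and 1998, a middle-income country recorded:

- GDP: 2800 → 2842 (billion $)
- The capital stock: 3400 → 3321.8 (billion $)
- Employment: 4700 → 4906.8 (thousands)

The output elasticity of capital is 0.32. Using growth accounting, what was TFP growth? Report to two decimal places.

GDP growth = (2842 − 2800) / 2800 = 1.5%.
The capital stock growth = (3321.8 − 3400) / 3400 = -2.3%.
Employment growth = (4906.8 − 4700) / 4700 = 4.4%.
Labor's share = 1 − 0.32 = 0.68.
The capital stock: 0.32 × (-2.3) = -0.736 pp.
Employment: 0.68 × 4.4 = 2.992 pp.
TFP growth = 1.5 − 2.256 = -0.756%.

-0.76%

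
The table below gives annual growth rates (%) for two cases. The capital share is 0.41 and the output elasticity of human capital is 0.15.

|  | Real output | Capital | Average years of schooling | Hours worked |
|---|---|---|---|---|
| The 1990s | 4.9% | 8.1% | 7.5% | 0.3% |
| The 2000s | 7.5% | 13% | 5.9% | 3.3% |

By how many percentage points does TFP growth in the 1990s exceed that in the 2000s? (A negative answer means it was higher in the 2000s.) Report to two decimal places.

0.49 percentage points

Labor's share = 1 − 0.41 − 0.15 = 0.44.
The 1990s: TFP = 4.9 − 3.321 − 1.125 − 0.132 = 0.322%.
The 2000s: TFP = 7.5 − 5.33 − 0.885 − 1.452 = -0.167%.
Difference = 0.322 − (-0.167) = 0.489 pp.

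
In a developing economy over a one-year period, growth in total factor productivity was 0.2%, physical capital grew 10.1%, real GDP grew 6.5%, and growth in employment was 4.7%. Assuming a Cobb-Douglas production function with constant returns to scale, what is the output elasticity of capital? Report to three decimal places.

α = 0.296

gY = gA + α·gK + (1−α)·gL, so gY − gA − gL = α(gK − gL).
6.5 − 0.2 − 4.7 = α × (10.1 − 4.7).
1.6 = 5.4 α, so α = 0.2963.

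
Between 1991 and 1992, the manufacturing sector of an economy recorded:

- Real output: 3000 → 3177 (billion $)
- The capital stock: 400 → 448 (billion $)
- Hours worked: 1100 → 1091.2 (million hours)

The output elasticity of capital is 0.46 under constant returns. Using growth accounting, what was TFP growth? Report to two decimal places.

0.81%

Real output growth = (3177 − 3000) / 3000 = 5.9%.
The capital stock growth = (448 − 400) / 400 = 12%.
Hours worked growth = (1091.2 − 1100) / 1100 = -0.8%.
Labor's share = 1 − 0.46 = 0.54.
The capital stock: 0.46 × 12 = 5.52 pp.
Hours worked: 0.54 × (-0.8) = -0.432 pp.
TFP growth = 5.9 − 5.088 = 0.812%.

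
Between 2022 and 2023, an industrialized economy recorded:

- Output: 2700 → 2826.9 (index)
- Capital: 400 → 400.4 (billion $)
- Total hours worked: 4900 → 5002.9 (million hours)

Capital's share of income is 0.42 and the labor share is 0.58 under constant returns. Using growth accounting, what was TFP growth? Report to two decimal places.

Output growth = (2826.9 − 2700) / 2700 = 4.7%.
Capital growth = (400.4 − 400) / 400 = 0.1%.
Total hours worked growth = (5002.9 − 4900) / 4900 = 2.1%.
Labor's share = 1 − 0.42 = 0.58.
Capital: 0.42 × 0.1 = 0.042 pp.
Total hours worked: 0.58 × 2.1 = 1.218 pp.
TFP growth = 4.7 − 1.26 = 3.44%.

3.44%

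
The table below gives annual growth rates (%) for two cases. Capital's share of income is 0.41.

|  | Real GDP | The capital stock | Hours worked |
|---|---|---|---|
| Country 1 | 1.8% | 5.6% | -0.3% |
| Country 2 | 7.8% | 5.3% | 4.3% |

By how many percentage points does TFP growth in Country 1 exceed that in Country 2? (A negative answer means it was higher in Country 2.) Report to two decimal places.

-3.41 percentage points

Labor's share = 1 − 0.41 = 0.59.
Country 1: TFP = 1.8 − 2.296 + 0.177 = -0.319%.
Country 2: TFP = 7.8 − 2.173 − 2.537 = 3.09%.
Difference = -0.319 − (3.09) = -3.409 pp.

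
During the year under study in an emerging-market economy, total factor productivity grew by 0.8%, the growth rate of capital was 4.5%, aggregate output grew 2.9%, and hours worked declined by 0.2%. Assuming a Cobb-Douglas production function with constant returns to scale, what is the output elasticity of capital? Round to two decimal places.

The output elasticity of capital is 0.49.

gY = gA + α·gK + (1−α)·gL, so gY − gA − gL = α(gK − gL).
2.9 − 0.8 + 0.2 = α × (4.5 − (-0.2)).
2.3 = 4.7 α, so α = 0.4894.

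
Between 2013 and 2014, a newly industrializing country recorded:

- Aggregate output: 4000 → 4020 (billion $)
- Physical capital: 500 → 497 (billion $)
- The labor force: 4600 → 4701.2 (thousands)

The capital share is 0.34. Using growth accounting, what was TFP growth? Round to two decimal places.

Aggregate output growth = (4020 − 4000) / 4000 = 0.5%.
Physical capital growth = (497 − 500) / 500 = -0.6%.
The labor force growth = (4701.2 − 4600) / 4600 = 2.2%.
Labor's share = 1 − 0.34 = 0.66.
Physical capital: 0.34 × (-0.6) = -0.204 pp.
The labor force: 0.66 × 2.2 = 1.452 pp.
TFP growth = 0.5 − 1.248 = -0.748%.

-0.75%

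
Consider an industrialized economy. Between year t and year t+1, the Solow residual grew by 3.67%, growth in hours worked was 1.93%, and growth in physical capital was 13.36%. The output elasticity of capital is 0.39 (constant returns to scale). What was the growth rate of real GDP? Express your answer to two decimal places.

Real GDP grew 10.06%.

Labor's share = 1 − 0.39 = 0.61.
Physical capital: 0.39 × 13.36 = 5.2104 pp.
Hours worked: 0.61 × 1.93 = 1.1773 pp.
Output growth = 3.67 + 6.3877 = 10.0577%.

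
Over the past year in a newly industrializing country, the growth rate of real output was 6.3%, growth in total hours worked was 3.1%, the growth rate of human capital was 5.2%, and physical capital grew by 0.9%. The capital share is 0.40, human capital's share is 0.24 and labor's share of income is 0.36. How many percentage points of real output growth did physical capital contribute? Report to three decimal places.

0.360 percentage points

Contribution = share × growth = 0.4 × 0.9 = 0.36 pp.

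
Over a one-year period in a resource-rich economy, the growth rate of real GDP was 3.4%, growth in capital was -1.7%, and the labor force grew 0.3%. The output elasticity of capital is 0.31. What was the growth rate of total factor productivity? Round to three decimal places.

Total factor productivity growth was 3.720%.

Labor's share = 1 − 0.31 = 0.69.
Capital: 0.31 × (-1.7) = -0.527 pp.
The labor force: 0.69 × 0.3 = 0.207 pp.
TFP growth = 3.4 + 0.32 = 3.72%.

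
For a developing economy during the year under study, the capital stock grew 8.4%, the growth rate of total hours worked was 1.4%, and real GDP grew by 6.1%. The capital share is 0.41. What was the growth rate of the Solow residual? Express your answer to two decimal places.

The Solow residual grew 1.83%.

Labor's share = 1 − 0.41 = 0.59.
The capital stock: 0.41 × 8.4 = 3.444 pp.
Total hours worked: 0.59 × 1.4 = 0.826 pp.
TFP growth = 6.1 − 4.27 = 1.83%.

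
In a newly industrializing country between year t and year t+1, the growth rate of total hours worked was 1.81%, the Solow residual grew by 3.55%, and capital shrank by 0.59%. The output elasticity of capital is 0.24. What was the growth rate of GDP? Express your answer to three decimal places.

Labor's share = 1 − 0.24 = 0.76.
Capital: 0.24 × (-0.59) = -0.1416 pp.
Total hours worked: 0.76 × 1.81 = 1.3756 pp.
Output growth = 3.55 + 1.234 = 4.784%.

4.784%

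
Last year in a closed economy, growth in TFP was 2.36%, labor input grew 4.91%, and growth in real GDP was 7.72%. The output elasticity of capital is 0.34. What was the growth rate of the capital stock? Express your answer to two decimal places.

Labor's share = 1 − 0.34 = 0.66.
gY = gA + 0.66×4.91 + 0.34×g.
0.34×g = 7.72 − 2.36 − 3.2406 = 2.1194.
g = 2.1194 / 0.34 = 6.2335%.

The capital stock growth was 6.23%.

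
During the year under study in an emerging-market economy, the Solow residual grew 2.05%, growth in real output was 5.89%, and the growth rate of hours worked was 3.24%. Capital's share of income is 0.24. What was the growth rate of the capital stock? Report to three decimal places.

5.740%

Labor's share = 1 − 0.24 = 0.76.
gY = gA + 0.76×3.24 + 0.24×g.
0.24×g = 5.89 − 2.05 − 2.4624 = 1.3776.
g = 1.3776 / 0.24 = 5.74%.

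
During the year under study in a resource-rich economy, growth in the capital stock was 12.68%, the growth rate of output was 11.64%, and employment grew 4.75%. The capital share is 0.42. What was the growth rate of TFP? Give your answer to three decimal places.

3.559%

Labor's share = 1 − 0.42 = 0.58.
The capital stock: 0.42 × 12.68 = 5.3256 pp.
Employment: 0.58 × 4.75 = 2.755 pp.
TFP growth = 11.64 − 8.0806 = 3.5594%.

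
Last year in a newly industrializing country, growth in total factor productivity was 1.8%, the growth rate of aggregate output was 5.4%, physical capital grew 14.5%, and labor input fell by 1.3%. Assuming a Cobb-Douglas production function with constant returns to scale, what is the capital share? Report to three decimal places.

α = 0.310

gY = gA + α·gK + (1−α)·gL, so gY − gA − gL = α(gK − gL).
5.4 − 1.8 + 1.3 = α × (14.5 − (-1.3)).
4.9 = 15.8 α, so α = 0.31013.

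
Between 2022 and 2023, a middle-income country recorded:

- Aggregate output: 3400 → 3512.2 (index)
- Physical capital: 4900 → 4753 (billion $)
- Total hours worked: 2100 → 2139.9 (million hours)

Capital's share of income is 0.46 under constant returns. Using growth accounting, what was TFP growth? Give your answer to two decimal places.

3.65%

Aggregate output growth = (3512.2 − 3400) / 3400 = 3.3%.
Physical capital growth = (4753 − 4900) / 4900 = -3%.
Total hours worked growth = (2139.9 − 2100) / 2100 = 1.9%.
Labor's share = 1 − 0.46 = 0.54.
Physical capital: 0.46 × (-3) = -1.38 pp.
Total hours worked: 0.54 × 1.9 = 1.026 pp.
TFP growth = 3.3 + 0.354 = 3.654%.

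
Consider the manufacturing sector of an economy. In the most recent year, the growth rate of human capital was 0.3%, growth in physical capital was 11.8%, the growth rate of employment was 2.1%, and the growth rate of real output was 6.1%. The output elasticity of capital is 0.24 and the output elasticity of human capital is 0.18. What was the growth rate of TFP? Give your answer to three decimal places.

Labor's share = 1 − 0.24 − 0.18 = 0.58.
Physical capital: 0.24 × 11.8 = 2.832 pp.
Human capital: 0.18 × 0.3 = 0.054 pp.
Employment: 0.58 × 2.1 = 1.218 pp.
TFP growth = 6.1 − 4.104 = 1.996%.

TFP growth was 1.996%.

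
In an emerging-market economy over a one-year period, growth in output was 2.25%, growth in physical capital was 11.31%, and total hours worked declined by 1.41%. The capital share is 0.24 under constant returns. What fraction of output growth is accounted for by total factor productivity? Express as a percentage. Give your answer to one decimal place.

Total factor productivity accounted for 27.0% of growth.

Labor's share = 1 − 0.24 = 0.76.
Physical capital: 0.24 × 11.31 = 2.7144 pp.
Total hours worked: 0.76 × (-1.41) = -1.0716 pp.
TFP growth = 2.25 − 1.6428 = 0.6072%.
TFP share of growth = 0.6072 / 2.25 × 100 = 26.987%.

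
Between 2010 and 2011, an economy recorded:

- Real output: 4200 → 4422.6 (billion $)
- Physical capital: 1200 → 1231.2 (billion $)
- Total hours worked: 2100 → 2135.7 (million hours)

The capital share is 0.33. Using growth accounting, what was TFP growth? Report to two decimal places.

Real output growth = (4422.6 − 4200) / 4200 = 5.3%.
Physical capital growth = (1231.2 − 1200) / 1200 = 2.6%.
Total hours worked growth = (2135.7 − 2100) / 2100 = 1.7%.
Labor's share = 1 − 0.33 = 0.67.
Physical capital: 0.33 × 2.6 = 0.858 pp.
Total hours worked: 0.67 × 1.7 = 1.139 pp.
TFP growth = 5.3 − 1.997 = 3.303%.

TFP growth was 3.30%.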